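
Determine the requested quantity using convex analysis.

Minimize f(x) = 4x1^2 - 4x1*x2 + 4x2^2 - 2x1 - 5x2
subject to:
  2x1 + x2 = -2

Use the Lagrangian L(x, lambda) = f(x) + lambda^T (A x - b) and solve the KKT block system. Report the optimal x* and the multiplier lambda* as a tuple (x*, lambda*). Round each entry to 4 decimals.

Form the Lagrangian:
  L(x, lambda) = (1/2) x^T Q x + c^T x + lambda^T (A x - b)
Stationarity (grad_x L = 0): Q x + c + A^T lambda = 0.
Primal feasibility: A x = b.

This gives the KKT block system:
  [ Q   A^T ] [ x     ]   [-c ]
  [ A    0  ] [ lambda ] = [ b ]

Solving the linear system:
  x*      = (-0.8571, -0.2857)
  lambda* = (3.8571)
  f(x*)   = 5.4286

x* = (-0.8571, -0.2857), lambda* = (3.8571)


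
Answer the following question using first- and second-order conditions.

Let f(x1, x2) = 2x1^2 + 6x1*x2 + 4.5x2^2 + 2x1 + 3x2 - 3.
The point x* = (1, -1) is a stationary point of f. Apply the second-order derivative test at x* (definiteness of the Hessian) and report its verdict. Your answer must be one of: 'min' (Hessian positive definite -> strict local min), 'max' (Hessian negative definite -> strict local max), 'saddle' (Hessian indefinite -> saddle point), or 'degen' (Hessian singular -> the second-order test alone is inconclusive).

Compute the Hessian H = grad^2 f:
  H = [[4, 6], [6, 9]]
Verify stationarity: grad f(x*) = H x* + g = (0, 0).
Eigenvalues of H: 0, 13.
H has a zero eigenvalue (singular; positive semidefinite but not definite), so H is neither positive definite, negative definite, nor indefinite. The second-order test alone is inconclusive -> degen.
(Indeed, f is constant along the null direction of H through x*, so x* is not a strict local extremum.)

degen


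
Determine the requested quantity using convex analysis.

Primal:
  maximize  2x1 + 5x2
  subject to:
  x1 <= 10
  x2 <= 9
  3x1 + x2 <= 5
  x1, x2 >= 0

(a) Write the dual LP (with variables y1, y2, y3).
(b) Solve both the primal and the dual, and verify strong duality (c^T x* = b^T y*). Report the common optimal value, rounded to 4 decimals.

The standard primal-dual pair for 'max c^T x s.t. A x <= b, x >= 0' is:
  Dual:  min b^T y  s.t.  A^T y >= c,  y >= 0.

So the dual LP is:
  minimize  10y1 + 9y2 + 5y3
  subject to:
    y1 + 3y3 >= 2
    y2 + y3 >= 5
    y1, y2, y3 >= 0

Solving the primal: x* = (0, 5).
  primal value c^T x* = 25.
Solving the dual: y* = (0, 0, 5).
  dual value b^T y* = 25.
Strong duality: c^T x* = b^T y*. Confirmed.

25


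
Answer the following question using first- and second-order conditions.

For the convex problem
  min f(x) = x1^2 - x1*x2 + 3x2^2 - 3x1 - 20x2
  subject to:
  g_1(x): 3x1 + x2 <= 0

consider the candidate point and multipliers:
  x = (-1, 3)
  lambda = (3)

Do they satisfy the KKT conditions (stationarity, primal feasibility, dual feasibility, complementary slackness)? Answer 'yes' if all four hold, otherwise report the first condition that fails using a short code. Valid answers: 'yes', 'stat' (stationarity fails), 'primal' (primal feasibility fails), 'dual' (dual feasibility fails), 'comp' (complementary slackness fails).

Gradient of f: grad f(x) = Q x + c = (-8, -1)
Constraint values g_i(x) = a_i^T x - b_i:
  g_1((-1, 3)) = 0
Stationarity residual: grad f(x) + sum_i lambda_i a_i = (1, 2)
  -> stationarity FAILS
Primal feasibility (all g_i <= 0): OK
Dual feasibility (all lambda_i >= 0): OK
Complementary slackness (lambda_i * g_i(x) = 0 for all i): OK

Verdict: the first failing condition is stationarity -> stat.

stat


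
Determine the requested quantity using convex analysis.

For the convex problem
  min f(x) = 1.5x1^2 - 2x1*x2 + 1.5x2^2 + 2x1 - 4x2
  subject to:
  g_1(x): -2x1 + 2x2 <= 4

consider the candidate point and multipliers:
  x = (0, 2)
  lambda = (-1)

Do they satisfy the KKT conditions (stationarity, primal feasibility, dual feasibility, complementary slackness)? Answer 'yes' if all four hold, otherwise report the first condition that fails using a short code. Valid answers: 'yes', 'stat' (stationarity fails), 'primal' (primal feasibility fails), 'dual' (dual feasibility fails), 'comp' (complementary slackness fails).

Gradient of f: grad f(x) = Q x + c = (-2, 2)
Constraint values g_i(x) = a_i^T x - b_i:
  g_1((0, 2)) = 0
Stationarity residual: grad f(x) + sum_i lambda_i a_i = (0, 0)
  -> stationarity OK
Primal feasibility (all g_i <= 0): OK
Dual feasibility (all lambda_i >= 0): FAILS
Complementary slackness (lambda_i * g_i(x) = 0 for all i): OK

Verdict: the first failing condition is dual_feasibility -> dual.

dual


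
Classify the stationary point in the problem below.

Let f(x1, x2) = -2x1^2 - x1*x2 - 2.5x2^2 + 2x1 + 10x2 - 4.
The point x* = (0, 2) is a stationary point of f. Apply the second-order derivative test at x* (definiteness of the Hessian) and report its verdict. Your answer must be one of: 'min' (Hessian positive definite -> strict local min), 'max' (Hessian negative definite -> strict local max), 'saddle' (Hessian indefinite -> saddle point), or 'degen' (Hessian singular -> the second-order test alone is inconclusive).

Compute the Hessian H = grad^2 f:
  H = [[-4, -1], [-1, -5]]
Verify stationarity: grad f(x*) = H x* + g = (0, 0).
Eigenvalues of H: -5.618, -3.382.
Both eigenvalues < 0, so H is negative definite -> x* is a strict local max.

max


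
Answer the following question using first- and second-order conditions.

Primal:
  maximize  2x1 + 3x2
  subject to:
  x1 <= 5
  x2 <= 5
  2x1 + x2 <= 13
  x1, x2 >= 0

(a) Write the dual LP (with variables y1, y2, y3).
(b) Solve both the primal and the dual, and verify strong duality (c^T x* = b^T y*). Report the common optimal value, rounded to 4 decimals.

The standard primal-dual pair for 'max c^T x s.t. A x <= b, x >= 0' is:
  Dual:  min b^T y  s.t.  A^T y >= c,  y >= 0.

So the dual LP is:
  minimize  5y1 + 5y2 + 13y3
  subject to:
    y1 + 2y3 >= 2
    y2 + y3 >= 3
    y1, y2, y3 >= 0

Solving the primal: x* = (4, 5).
  primal value c^T x* = 23.
Solving the dual: y* = (0, 2, 1).
  dual value b^T y* = 23.
Strong duality: c^T x* = b^T y*. Confirmed.

23


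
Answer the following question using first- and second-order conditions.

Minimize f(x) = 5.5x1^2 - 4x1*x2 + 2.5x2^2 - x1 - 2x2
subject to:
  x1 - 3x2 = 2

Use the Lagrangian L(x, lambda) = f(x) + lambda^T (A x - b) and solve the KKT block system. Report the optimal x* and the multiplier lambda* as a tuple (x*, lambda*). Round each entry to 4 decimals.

Form the Lagrangian:
  L(x, lambda) = (1/2) x^T Q x + c^T x + lambda^T (A x - b)
Stationarity (grad_x L = 0): Q x + c + A^T lambda = 0.
Primal feasibility: A x = b.

This gives the KKT block system:
  [ Q   A^T ] [ x     ]   [-c ]
  [ A    0  ] [ lambda ] = [ b ]

Solving the linear system:
  x*      = (0.0125, -0.6625)
  lambda* = (-1.7875)
  f(x*)   = 2.4437

x* = (0.0125, -0.6625), lambda* = (-1.7875)


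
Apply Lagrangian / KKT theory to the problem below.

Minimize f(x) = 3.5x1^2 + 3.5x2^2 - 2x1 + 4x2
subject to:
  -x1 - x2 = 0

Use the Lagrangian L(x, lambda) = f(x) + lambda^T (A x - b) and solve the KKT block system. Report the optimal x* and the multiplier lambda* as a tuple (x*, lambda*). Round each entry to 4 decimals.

Form the Lagrangian:
  L(x, lambda) = (1/2) x^T Q x + c^T x + lambda^T (A x - b)
Stationarity (grad_x L = 0): Q x + c + A^T lambda = 0.
Primal feasibility: A x = b.

This gives the KKT block system:
  [ Q   A^T ] [ x     ]   [-c ]
  [ A    0  ] [ lambda ] = [ b ]

Solving the linear system:
  x*      = (0.4286, -0.4286)
  lambda* = (1)
  f(x*)   = -1.2857

x* = (0.4286, -0.4286), lambda* = (1)


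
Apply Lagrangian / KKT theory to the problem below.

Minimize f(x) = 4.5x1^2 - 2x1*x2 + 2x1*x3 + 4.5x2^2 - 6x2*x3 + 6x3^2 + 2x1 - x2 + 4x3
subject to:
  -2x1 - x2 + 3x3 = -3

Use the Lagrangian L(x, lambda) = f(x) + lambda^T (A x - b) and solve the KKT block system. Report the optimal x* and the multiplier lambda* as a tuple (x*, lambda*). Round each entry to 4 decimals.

Form the Lagrangian:
  L(x, lambda) = (1/2) x^T Q x + c^T x + lambda^T (A x - b)
Stationarity (grad_x L = 0): Q x + c + A^T lambda = 0.
Primal feasibility: A x = b.

This gives the KKT block system:
  [ Q   A^T ] [ x     ]   [-c ]
  [ A    0  ] [ lambda ] = [ b ]

Solving the linear system:
  x*      = (0.274, -0.253, -0.9017)
  lambda* = (1.5845)
  f(x*)   = 0.974

x* = (0.274, -0.253, -0.9017), lambda* = (1.5845)


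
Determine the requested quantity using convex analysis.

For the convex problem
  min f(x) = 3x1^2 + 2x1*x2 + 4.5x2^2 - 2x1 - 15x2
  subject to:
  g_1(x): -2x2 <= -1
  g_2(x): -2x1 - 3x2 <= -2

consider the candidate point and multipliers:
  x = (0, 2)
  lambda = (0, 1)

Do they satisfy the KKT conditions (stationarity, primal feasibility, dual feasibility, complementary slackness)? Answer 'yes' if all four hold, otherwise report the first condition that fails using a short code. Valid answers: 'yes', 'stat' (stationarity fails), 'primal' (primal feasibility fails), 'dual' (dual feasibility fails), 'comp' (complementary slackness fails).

Gradient of f: grad f(x) = Q x + c = (2, 3)
Constraint values g_i(x) = a_i^T x - b_i:
  g_1((0, 2)) = -3
  g_2((0, 2)) = -4
Stationarity residual: grad f(x) + sum_i lambda_i a_i = (0, 0)
  -> stationarity OK
Primal feasibility (all g_i <= 0): OK
Dual feasibility (all lambda_i >= 0): OK
Complementary slackness (lambda_i * g_i(x) = 0 for all i): FAILS

Verdict: the first failing condition is complementary_slackness -> comp.

comp


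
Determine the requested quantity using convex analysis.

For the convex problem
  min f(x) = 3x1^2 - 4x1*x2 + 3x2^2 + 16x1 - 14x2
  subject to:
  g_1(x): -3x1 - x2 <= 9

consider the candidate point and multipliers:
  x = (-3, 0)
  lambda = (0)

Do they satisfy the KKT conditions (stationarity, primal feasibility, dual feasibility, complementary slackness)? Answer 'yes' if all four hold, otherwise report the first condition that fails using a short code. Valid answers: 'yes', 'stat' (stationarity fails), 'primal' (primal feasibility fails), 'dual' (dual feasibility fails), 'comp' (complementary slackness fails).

Gradient of f: grad f(x) = Q x + c = (-2, -2)
Constraint values g_i(x) = a_i^T x - b_i:
  g_1((-3, 0)) = 0
Stationarity residual: grad f(x) + sum_i lambda_i a_i = (-2, -2)
  -> stationarity FAILS
Primal feasibility (all g_i <= 0): OK
Dual feasibility (all lambda_i >= 0): OK
Complementary slackness (lambda_i * g_i(x) = 0 for all i): OK

Verdict: the first failing condition is stationarity -> stat.

stat


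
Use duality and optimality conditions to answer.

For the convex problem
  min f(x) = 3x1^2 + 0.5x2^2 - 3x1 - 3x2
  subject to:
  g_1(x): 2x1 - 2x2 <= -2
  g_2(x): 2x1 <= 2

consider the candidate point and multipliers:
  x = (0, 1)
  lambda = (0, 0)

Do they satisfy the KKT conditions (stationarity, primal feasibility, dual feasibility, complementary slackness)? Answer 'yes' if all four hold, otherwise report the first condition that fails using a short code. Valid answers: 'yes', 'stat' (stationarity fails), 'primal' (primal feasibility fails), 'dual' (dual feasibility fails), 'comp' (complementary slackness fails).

Gradient of f: grad f(x) = Q x + c = (-3, -2)
Constraint values g_i(x) = a_i^T x - b_i:
  g_1((0, 1)) = 0
  g_2((0, 1)) = -2
Stationarity residual: grad f(x) + sum_i lambda_i a_i = (-3, -2)
  -> stationarity FAILS
Primal feasibility (all g_i <= 0): OK
Dual feasibility (all lambda_i >= 0): OK
Complementary slackness (lambda_i * g_i(x) = 0 for all i): OK

Verdict: the first failing condition is stationarity -> stat.

stat


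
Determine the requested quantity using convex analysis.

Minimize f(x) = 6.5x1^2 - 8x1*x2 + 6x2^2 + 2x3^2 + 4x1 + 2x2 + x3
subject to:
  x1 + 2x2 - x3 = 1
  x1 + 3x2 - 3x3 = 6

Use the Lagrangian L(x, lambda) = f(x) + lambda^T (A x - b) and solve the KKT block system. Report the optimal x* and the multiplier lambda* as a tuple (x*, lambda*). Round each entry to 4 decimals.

Form the Lagrangian:
  L(x, lambda) = (1/2) x^T Q x + c^T x + lambda^T (A x - b)
Stationarity (grad_x L = 0): Q x + c + A^T lambda = 0.
Primal feasibility: A x = b.

This gives the KKT block system:
  [ Q   A^T ] [ x     ]   [-c ]
  [ A    0  ] [ lambda ] = [ b ]

Solving the linear system:
  x*      = (-0.7585, -0.4943, -2.7472)
  lambda* = (7.8528, -5.9472)
  f(x*)   = 10.5302

x* = (-0.7585, -0.4943, -2.7472), lambda* = (7.8528, -5.9472)


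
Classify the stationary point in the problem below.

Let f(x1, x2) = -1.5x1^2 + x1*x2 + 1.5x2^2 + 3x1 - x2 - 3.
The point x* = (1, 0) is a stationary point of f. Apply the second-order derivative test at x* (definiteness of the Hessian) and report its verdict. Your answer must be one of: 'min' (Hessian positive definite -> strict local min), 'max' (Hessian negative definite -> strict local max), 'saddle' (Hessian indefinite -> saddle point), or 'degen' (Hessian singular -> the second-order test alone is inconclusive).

Compute the Hessian H = grad^2 f:
  H = [[-3, 1], [1, 3]]
Verify stationarity: grad f(x*) = H x* + g = (0, 0).
Eigenvalues of H: -3.1623, 3.1623.
Eigenvalues have mixed signs, so H is indefinite -> x* is a saddle point.

saddle


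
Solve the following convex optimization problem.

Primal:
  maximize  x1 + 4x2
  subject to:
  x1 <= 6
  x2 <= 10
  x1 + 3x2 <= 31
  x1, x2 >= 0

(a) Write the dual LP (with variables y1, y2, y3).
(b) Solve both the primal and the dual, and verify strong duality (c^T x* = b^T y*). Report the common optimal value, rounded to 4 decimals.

The standard primal-dual pair for 'max c^T x s.t. A x <= b, x >= 0' is:
  Dual:  min b^T y  s.t.  A^T y >= c,  y >= 0.

So the dual LP is:
  minimize  6y1 + 10y2 + 31y3
  subject to:
    y1 + y3 >= 1
    y2 + 3y3 >= 4
    y1, y2, y3 >= 0

Solving the primal: x* = (1, 10).
  primal value c^T x* = 41.
Solving the dual: y* = (0, 1, 1).
  dual value b^T y* = 41.
Strong duality: c^T x* = b^T y*. Confirmed.

41


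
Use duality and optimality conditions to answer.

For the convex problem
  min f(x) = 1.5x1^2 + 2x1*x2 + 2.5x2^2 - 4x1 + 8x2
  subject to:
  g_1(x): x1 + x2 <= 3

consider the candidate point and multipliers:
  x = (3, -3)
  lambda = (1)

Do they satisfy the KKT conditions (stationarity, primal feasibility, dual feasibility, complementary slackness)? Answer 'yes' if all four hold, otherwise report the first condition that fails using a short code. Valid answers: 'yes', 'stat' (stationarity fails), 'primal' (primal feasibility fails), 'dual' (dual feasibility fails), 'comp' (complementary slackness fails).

Gradient of f: grad f(x) = Q x + c = (-1, -1)
Constraint values g_i(x) = a_i^T x - b_i:
  g_1((3, -3)) = -3
Stationarity residual: grad f(x) + sum_i lambda_i a_i = (0, 0)
  -> stationarity OK
Primal feasibility (all g_i <= 0): OK
Dual feasibility (all lambda_i >= 0): OK
Complementary slackness (lambda_i * g_i(x) = 0 for all i): FAILS

Verdict: the first failing condition is complementary_slackness -> comp.

comp


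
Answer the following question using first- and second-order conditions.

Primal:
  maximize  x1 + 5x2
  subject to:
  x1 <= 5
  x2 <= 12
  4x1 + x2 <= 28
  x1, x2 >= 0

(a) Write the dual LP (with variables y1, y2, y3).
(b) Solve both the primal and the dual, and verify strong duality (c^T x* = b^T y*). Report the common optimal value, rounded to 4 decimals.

The standard primal-dual pair for 'max c^T x s.t. A x <= b, x >= 0' is:
  Dual:  min b^T y  s.t.  A^T y >= c,  y >= 0.

So the dual LP is:
  minimize  5y1 + 12y2 + 28y3
  subject to:
    y1 + 4y3 >= 1
    y2 + y3 >= 5
    y1, y2, y3 >= 0

Solving the primal: x* = (4, 12).
  primal value c^T x* = 64.
Solving the dual: y* = (0, 4.75, 0.25).
  dual value b^T y* = 64.
Strong duality: c^T x* = b^T y*. Confirmed.

64


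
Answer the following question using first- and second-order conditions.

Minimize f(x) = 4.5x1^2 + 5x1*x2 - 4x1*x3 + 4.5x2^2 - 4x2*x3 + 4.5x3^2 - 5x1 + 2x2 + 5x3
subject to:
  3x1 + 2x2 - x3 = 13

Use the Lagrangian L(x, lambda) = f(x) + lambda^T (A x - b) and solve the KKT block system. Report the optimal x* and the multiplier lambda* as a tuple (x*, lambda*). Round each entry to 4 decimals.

Form the Lagrangian:
  L(x, lambda) = (1/2) x^T Q x + c^T x + lambda^T (A x - b)
Stationarity (grad_x L = 0): Q x + c + A^T lambda = 0.
Primal feasibility: A x = b.

This gives the KKT block system:
  [ Q   A^T ] [ x     ]   [-c ]
  [ A    0  ] [ lambda ] = [ b ]

Solving the linear system:
  x*      = (4.4555, -0.1298, 0.1069)
  lambda* = (-11.341)
  f(x*)   = 62.715

x* = (4.4555, -0.1298, 0.1069), lambda* = (-11.341)


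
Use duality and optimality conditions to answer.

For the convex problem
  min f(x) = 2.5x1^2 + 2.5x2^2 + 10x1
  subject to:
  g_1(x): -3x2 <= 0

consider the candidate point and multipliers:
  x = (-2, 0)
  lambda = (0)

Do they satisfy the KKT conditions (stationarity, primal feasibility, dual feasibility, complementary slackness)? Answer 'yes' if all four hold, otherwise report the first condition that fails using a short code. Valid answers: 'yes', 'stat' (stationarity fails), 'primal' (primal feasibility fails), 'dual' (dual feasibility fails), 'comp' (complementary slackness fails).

Gradient of f: grad f(x) = Q x + c = (0, 0)
Constraint values g_i(x) = a_i^T x - b_i:
  g_1((-2, 0)) = 0
Stationarity residual: grad f(x) + sum_i lambda_i a_i = (0, 0)
  -> stationarity OK
Primal feasibility (all g_i <= 0): OK
Dual feasibility (all lambda_i >= 0): OK
Complementary slackness (lambda_i * g_i(x) = 0 for all i): OK

Verdict: yes, KKT holds.

yes


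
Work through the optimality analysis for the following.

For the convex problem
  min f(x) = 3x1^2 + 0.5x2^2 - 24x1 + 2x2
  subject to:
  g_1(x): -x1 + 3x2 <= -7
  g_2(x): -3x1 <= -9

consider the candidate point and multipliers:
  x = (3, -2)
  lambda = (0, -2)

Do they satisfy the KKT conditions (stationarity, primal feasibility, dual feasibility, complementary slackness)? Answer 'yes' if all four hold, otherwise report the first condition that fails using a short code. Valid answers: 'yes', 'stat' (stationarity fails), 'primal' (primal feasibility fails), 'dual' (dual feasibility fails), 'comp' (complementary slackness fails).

Gradient of f: grad f(x) = Q x + c = (-6, 0)
Constraint values g_i(x) = a_i^T x - b_i:
  g_1((3, -2)) = -2
  g_2((3, -2)) = 0
Stationarity residual: grad f(x) + sum_i lambda_i a_i = (0, 0)
  -> stationarity OK
Primal feasibility (all g_i <= 0): OK
Dual feasibility (all lambda_i >= 0): FAILS
Complementary slackness (lambda_i * g_i(x) = 0 for all i): OK

Verdict: the first failing condition is dual_feasibility -> dual.

dual


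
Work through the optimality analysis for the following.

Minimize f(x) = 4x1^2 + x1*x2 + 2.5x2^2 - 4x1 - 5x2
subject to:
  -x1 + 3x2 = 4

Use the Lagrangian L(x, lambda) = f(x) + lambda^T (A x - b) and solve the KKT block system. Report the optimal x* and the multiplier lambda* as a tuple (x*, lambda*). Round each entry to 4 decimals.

Form the Lagrangian:
  L(x, lambda) = (1/2) x^T Q x + c^T x + lambda^T (A x - b)
Stationarity (grad_x L = 0): Q x + c + A^T lambda = 0.
Primal feasibility: A x = b.

This gives the KKT block system:
  [ Q   A^T ] [ x     ]   [-c ]
  [ A    0  ] [ lambda ] = [ b ]

Solving the linear system:
  x*      = (0.2289, 1.4096)
  lambda* = (-0.759)
  f(x*)   = -2.4639

x* = (0.2289, 1.4096), lambda* = (-0.759)


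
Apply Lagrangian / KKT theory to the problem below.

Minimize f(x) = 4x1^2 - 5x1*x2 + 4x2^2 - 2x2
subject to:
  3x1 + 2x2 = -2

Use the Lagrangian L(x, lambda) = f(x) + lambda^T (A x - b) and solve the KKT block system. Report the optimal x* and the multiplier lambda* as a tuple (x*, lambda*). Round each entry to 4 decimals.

Form the Lagrangian:
  L(x, lambda) = (1/2) x^T Q x + c^T x + lambda^T (A x - b)
Stationarity (grad_x L = 0): Q x + c + A^T lambda = 0.
Primal feasibility: A x = b.

This gives the KKT block system:
  [ Q   A^T ] [ x     ]   [-c ]
  [ A    0  ] [ lambda ] = [ b ]

Solving the linear system:
  x*      = (-0.4878, -0.2683)
  lambda* = (0.8537)
  f(x*)   = 1.122

x* = (-0.4878, -0.2683), lambda* = (0.8537)


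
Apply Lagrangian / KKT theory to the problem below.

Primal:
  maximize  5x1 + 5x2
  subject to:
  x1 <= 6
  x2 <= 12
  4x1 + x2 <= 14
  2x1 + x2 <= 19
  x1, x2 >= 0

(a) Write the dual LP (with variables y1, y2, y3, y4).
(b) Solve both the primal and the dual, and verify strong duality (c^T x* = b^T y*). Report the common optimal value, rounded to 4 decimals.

The standard primal-dual pair for 'max c^T x s.t. A x <= b, x >= 0' is:
  Dual:  min b^T y  s.t.  A^T y >= c,  y >= 0.

So the dual LP is:
  minimize  6y1 + 12y2 + 14y3 + 19y4
  subject to:
    y1 + 4y3 + 2y4 >= 5
    y2 + y3 + y4 >= 5
    y1, y2, y3, y4 >= 0

Solving the primal: x* = (0.5, 12).
  primal value c^T x* = 62.5.
Solving the dual: y* = (0, 3.75, 1.25, 0).
  dual value b^T y* = 62.5.
Strong duality: c^T x* = b^T y*. Confirmed.

62.5


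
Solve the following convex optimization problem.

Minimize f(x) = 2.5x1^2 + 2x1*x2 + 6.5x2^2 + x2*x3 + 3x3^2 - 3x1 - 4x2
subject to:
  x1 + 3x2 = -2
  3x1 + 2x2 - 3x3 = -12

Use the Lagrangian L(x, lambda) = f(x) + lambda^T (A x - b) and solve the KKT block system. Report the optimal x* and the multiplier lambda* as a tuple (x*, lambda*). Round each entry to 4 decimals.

Form the Lagrangian:
  L(x, lambda) = (1/2) x^T Q x + c^T x + lambda^T (A x - b)
Stationarity (grad_x L = 0): Q x + c + A^T lambda = 0.
Primal feasibility: A x = b.

This gives the KKT block system:
  [ Q   A^T ] [ x     ]   [-c ]
  [ A    0  ] [ lambda ] = [ b ]

Solving the linear system:
  x*      = (-1.7973, -0.0676, 2.1577)
  lambda* = (-0.7568, 4.2928)
  f(x*)   = 27.8311

x* = (-1.7973, -0.0676, 2.1577), lambda* = (-0.7568, 4.2928)


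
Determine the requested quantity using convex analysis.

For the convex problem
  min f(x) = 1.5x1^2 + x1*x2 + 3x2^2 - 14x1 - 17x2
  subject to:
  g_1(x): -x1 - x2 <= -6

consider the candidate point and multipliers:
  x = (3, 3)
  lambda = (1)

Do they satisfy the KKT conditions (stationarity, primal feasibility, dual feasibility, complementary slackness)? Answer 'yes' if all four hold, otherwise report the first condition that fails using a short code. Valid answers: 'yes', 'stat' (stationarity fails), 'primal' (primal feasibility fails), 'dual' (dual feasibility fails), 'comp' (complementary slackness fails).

Gradient of f: grad f(x) = Q x + c = (-2, 4)
Constraint values g_i(x) = a_i^T x - b_i:
  g_1((3, 3)) = 0
Stationarity residual: grad f(x) + sum_i lambda_i a_i = (-3, 3)
  -> stationarity FAILS
Primal feasibility (all g_i <= 0): OK
Dual feasibility (all lambda_i >= 0): OK
Complementary slackness (lambda_i * g_i(x) = 0 for all i): OK

Verdict: the first failing condition is stationarity -> stat.

stat


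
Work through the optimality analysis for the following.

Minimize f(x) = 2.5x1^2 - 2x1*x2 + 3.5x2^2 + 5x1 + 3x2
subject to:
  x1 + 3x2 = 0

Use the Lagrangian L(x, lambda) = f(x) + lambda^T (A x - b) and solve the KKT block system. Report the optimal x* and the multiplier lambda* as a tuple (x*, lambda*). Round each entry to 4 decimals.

Form the Lagrangian:
  L(x, lambda) = (1/2) x^T Q x + c^T x + lambda^T (A x - b)
Stationarity (grad_x L = 0): Q x + c + A^T lambda = 0.
Primal feasibility: A x = b.

This gives the KKT block system:
  [ Q   A^T ] [ x     ]   [-c ]
  [ A    0  ] [ lambda ] = [ b ]

Solving the linear system:
  x*      = (-0.5625, 0.1875)
  lambda* = (-1.8125)
  f(x*)   = -1.125

x* = (-0.5625, 0.1875), lambda* = (-1.8125)


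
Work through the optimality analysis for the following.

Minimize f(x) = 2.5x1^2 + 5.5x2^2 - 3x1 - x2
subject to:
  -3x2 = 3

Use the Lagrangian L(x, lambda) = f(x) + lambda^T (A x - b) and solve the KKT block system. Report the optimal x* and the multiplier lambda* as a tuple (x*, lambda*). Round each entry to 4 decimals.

Form the Lagrangian:
  L(x, lambda) = (1/2) x^T Q x + c^T x + lambda^T (A x - b)
Stationarity (grad_x L = 0): Q x + c + A^T lambda = 0.
Primal feasibility: A x = b.

This gives the KKT block system:
  [ Q   A^T ] [ x     ]   [-c ]
  [ A    0  ] [ lambda ] = [ b ]

Solving the linear system:
  x*      = (0.6, -1)
  lambda* = (-4)
  f(x*)   = 5.6

x* = (0.6, -1), lambda* = (-4)


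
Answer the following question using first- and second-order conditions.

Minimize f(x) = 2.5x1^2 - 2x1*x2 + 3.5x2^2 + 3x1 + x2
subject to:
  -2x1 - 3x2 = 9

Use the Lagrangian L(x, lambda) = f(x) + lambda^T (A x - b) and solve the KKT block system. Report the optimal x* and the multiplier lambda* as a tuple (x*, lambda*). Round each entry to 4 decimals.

Form the Lagrangian:
  L(x, lambda) = (1/2) x^T Q x + c^T x + lambda^T (A x - b)
Stationarity (grad_x L = 0): Q x + c + A^T lambda = 0.
Primal feasibility: A x = b.

This gives the KKT block system:
  [ Q   A^T ] [ x     ]   [-c ]
  [ A    0  ] [ lambda ] = [ b ]

Solving the linear system:
  x*      = (-2.0722, -1.6186)
  lambda* = (-2.0619)
  f(x*)   = 5.3608

x* = (-2.0722, -1.6186), lambda* = (-2.0619)


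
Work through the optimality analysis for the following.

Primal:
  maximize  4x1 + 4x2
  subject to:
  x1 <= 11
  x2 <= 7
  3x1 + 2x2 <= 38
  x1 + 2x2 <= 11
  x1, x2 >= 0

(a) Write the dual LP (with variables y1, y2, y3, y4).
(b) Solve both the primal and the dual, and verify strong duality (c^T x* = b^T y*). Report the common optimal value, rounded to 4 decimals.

The standard primal-dual pair for 'max c^T x s.t. A x <= b, x >= 0' is:
  Dual:  min b^T y  s.t.  A^T y >= c,  y >= 0.

So the dual LP is:
  minimize  11y1 + 7y2 + 38y3 + 11y4
  subject to:
    y1 + 3y3 + y4 >= 4
    y2 + 2y3 + 2y4 >= 4
    y1, y2, y3, y4 >= 0

Solving the primal: x* = (11, 0).
  primal value c^T x* = 44.
Solving the dual: y* = (2, 0, 0, 2).
  dual value b^T y* = 44.
Strong duality: c^T x* = b^T y*. Confirmed.

44


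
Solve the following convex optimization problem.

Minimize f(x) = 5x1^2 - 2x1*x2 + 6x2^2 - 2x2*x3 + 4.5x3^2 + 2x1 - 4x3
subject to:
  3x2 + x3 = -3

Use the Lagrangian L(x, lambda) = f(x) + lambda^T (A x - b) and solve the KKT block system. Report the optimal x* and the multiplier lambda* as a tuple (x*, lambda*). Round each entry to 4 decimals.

Form the Lagrangian:
  L(x, lambda) = (1/2) x^T Q x + c^T x + lambda^T (A x - b)
Stationarity (grad_x L = 0): Q x + c + A^T lambda = 0.
Primal feasibility: A x = b.

This gives the KKT block system:
  [ Q   A^T ] [ x     ]   [-c ]
  [ A    0  ] [ lambda ] = [ b ]

Solving the linear system:
  x*      = (-0.3901, -0.9503, -0.1491)
  lambda* = (3.4417)
  f(x*)   = 5.0707

x* = (-0.3901, -0.9503, -0.1491), lambda* = (3.4417)


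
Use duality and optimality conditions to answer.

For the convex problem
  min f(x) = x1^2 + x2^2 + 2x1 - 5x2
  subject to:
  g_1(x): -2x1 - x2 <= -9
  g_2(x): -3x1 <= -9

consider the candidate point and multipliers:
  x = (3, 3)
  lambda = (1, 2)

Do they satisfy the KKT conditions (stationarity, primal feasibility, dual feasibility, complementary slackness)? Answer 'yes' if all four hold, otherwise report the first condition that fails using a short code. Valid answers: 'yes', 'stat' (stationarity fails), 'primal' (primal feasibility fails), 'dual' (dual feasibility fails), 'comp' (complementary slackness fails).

Gradient of f: grad f(x) = Q x + c = (8, 1)
Constraint values g_i(x) = a_i^T x - b_i:
  g_1((3, 3)) = 0
  g_2((3, 3)) = 0
Stationarity residual: grad f(x) + sum_i lambda_i a_i = (0, 0)
  -> stationarity OK
Primal feasibility (all g_i <= 0): OK
Dual feasibility (all lambda_i >= 0): OK
Complementary slackness (lambda_i * g_i(x) = 0 for all i): OK

Verdict: yes, KKT holds.

yes


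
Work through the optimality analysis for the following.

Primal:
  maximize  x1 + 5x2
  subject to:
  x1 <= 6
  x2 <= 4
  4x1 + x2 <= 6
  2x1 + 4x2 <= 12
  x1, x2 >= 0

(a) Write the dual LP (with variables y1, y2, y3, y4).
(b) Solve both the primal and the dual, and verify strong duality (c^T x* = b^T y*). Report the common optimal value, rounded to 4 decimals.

The standard primal-dual pair for 'max c^T x s.t. A x <= b, x >= 0' is:
  Dual:  min b^T y  s.t.  A^T y >= c,  y >= 0.

So the dual LP is:
  minimize  6y1 + 4y2 + 6y3 + 12y4
  subject to:
    y1 + 4y3 + 2y4 >= 1
    y2 + y3 + 4y4 >= 5
    y1, y2, y3, y4 >= 0

Solving the primal: x* = (0, 3).
  primal value c^T x* = 15.
Solving the dual: y* = (0, 0, 0, 1.25).
  dual value b^T y* = 15.
Strong duality: c^T x* = b^T y*. Confirmed.

15


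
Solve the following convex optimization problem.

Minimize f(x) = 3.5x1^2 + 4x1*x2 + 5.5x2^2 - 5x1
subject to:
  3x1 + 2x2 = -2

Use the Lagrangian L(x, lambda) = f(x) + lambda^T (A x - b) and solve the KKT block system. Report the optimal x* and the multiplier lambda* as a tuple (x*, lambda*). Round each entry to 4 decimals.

Form the Lagrangian:
  L(x, lambda) = (1/2) x^T Q x + c^T x + lambda^T (A x - b)
Stationarity (grad_x L = 0): Q x + c + A^T lambda = 0.
Primal feasibility: A x = b.

This gives the KKT block system:
  [ Q   A^T ] [ x     ]   [-c ]
  [ A    0  ] [ lambda ] = [ b ]

Solving the linear system:
  x*      = (-0.3797, -0.4304)
  lambda* = (3.1266)
  f(x*)   = 4.0759

x* = (-0.3797, -0.4304), lambda* = (3.1266)


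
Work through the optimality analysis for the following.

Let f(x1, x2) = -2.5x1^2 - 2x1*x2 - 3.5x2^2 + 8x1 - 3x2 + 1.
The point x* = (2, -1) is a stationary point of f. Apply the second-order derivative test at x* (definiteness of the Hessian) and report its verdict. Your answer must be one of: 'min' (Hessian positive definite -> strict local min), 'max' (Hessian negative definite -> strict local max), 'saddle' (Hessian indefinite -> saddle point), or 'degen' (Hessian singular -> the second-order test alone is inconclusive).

Compute the Hessian H = grad^2 f:
  H = [[-5, -2], [-2, -7]]
Verify stationarity: grad f(x*) = H x* + g = (0, 0).
Eigenvalues of H: -8.2361, -3.7639.
Both eigenvalues < 0, so H is negative definite -> x* is a strict local max.

max


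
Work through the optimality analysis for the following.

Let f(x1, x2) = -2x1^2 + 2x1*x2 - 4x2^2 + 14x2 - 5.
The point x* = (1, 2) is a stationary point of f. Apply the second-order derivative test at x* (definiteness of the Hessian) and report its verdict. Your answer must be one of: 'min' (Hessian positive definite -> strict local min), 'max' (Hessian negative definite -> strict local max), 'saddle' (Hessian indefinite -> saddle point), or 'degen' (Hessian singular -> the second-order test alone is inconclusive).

Compute the Hessian H = grad^2 f:
  H = [[-4, 2], [2, -8]]
Verify stationarity: grad f(x*) = H x* + g = (0, 0).
Eigenvalues of H: -8.8284, -3.1716.
Both eigenvalues < 0, so H is negative definite -> x* is a strict local max.

max


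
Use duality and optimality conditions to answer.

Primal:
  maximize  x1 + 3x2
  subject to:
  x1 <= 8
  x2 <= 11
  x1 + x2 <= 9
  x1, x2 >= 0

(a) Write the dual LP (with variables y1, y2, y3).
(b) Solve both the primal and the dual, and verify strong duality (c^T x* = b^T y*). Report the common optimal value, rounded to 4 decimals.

The standard primal-dual pair for 'max c^T x s.t. A x <= b, x >= 0' is:
  Dual:  min b^T y  s.t.  A^T y >= c,  y >= 0.

So the dual LP is:
  minimize  8y1 + 11y2 + 9y3
  subject to:
    y1 + y3 >= 1
    y2 + y3 >= 3
    y1, y2, y3 >= 0

Solving the primal: x* = (0, 9).
  primal value c^T x* = 27.
Solving the dual: y* = (0, 0, 3).
  dual value b^T y* = 27.
Strong duality: c^T x* = b^T y*. Confirmed.

27


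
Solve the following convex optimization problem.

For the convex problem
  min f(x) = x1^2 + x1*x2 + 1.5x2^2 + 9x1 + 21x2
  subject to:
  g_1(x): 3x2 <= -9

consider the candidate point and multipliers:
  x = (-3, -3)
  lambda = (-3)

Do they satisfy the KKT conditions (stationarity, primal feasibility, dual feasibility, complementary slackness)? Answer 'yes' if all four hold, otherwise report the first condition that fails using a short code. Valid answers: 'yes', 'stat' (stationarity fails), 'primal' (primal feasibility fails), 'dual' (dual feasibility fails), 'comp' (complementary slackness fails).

Gradient of f: grad f(x) = Q x + c = (0, 9)
Constraint values g_i(x) = a_i^T x - b_i:
  g_1((-3, -3)) = 0
Stationarity residual: grad f(x) + sum_i lambda_i a_i = (0, 0)
  -> stationarity OK
Primal feasibility (all g_i <= 0): OK
Dual feasibility (all lambda_i >= 0): FAILS
Complementary slackness (lambda_i * g_i(x) = 0 for all i): OK

Verdict: the first failing condition is dual_feasibility -> dual.

dual


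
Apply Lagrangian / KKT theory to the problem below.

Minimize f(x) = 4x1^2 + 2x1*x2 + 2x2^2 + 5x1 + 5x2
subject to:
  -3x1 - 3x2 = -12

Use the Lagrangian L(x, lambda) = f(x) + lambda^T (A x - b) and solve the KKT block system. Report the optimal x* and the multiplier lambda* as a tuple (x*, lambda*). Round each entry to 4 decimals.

Form the Lagrangian:
  L(x, lambda) = (1/2) x^T Q x + c^T x + lambda^T (A x - b)
Stationarity (grad_x L = 0): Q x + c + A^T lambda = 0.
Primal feasibility: A x = b.

This gives the KKT block system:
  [ Q   A^T ] [ x     ]   [-c ]
  [ A    0  ] [ lambda ] = [ b ]

Solving the linear system:
  x*      = (1, 3)
  lambda* = (6.3333)
  f(x*)   = 48

x* = (1, 3), lambda* = (6.3333)


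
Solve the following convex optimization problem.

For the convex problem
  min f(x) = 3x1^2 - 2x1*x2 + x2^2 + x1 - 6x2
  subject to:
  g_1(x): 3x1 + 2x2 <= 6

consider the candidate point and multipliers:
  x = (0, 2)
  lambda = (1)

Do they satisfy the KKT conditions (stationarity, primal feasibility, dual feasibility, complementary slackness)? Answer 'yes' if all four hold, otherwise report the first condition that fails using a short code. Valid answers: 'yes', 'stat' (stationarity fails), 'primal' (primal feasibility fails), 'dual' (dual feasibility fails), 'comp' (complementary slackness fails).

Gradient of f: grad f(x) = Q x + c = (-3, -2)
Constraint values g_i(x) = a_i^T x - b_i:
  g_1((0, 2)) = -2
Stationarity residual: grad f(x) + sum_i lambda_i a_i = (0, 0)
  -> stationarity OK
Primal feasibility (all g_i <= 0): OK
Dual feasibility (all lambda_i >= 0): OK
Complementary slackness (lambda_i * g_i(x) = 0 for all i): FAILS

Verdict: the first failing condition is complementary_slackness -> comp.

comp


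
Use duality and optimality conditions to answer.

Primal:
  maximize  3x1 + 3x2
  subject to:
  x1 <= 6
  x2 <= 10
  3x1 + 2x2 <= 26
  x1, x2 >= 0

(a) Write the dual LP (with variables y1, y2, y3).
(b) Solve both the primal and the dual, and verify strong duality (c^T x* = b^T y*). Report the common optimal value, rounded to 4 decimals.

The standard primal-dual pair for 'max c^T x s.t. A x <= b, x >= 0' is:
  Dual:  min b^T y  s.t.  A^T y >= c,  y >= 0.

So the dual LP is:
  minimize  6y1 + 10y2 + 26y3
  subject to:
    y1 + 3y3 >= 3
    y2 + 2y3 >= 3
    y1, y2, y3 >= 0

Solving the primal: x* = (2, 10).
  primal value c^T x* = 36.
Solving the dual: y* = (0, 1, 1).
  dual value b^T y* = 36.
Strong duality: c^T x* = b^T y*. Confirmed.

36


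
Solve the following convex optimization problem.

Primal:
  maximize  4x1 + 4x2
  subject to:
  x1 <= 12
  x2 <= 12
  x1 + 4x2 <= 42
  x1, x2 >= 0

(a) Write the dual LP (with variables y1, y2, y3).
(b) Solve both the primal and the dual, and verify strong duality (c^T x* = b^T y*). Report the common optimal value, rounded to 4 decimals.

The standard primal-dual pair for 'max c^T x s.t. A x <= b, x >= 0' is:
  Dual:  min b^T y  s.t.  A^T y >= c,  y >= 0.

So the dual LP is:
  minimize  12y1 + 12y2 + 42y3
  subject to:
    y1 + y3 >= 4
    y2 + 4y3 >= 4
    y1, y2, y3 >= 0

Solving the primal: x* = (12, 7.5).
  primal value c^T x* = 78.
Solving the dual: y* = (3, 0, 1).
  dual value b^T y* = 78.
Strong duality: c^T x* = b^T y*. Confirmed.

78


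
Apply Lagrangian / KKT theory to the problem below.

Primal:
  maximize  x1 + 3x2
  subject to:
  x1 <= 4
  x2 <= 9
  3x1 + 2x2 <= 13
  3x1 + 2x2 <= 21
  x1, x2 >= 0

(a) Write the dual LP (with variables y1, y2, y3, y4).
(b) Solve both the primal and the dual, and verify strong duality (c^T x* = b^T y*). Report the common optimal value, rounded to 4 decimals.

The standard primal-dual pair for 'max c^T x s.t. A x <= b, x >= 0' is:
  Dual:  min b^T y  s.t.  A^T y >= c,  y >= 0.

So the dual LP is:
  minimize  4y1 + 9y2 + 13y3 + 21y4
  subject to:
    y1 + 3y3 + 3y4 >= 1
    y2 + 2y3 + 2y4 >= 3
    y1, y2, y3, y4 >= 0

Solving the primal: x* = (0, 6.5).
  primal value c^T x* = 19.5.
Solving the dual: y* = (0, 0, 1.5, 0).
  dual value b^T y* = 19.5.
Strong duality: c^T x* = b^T y*. Confirmed.

19.5


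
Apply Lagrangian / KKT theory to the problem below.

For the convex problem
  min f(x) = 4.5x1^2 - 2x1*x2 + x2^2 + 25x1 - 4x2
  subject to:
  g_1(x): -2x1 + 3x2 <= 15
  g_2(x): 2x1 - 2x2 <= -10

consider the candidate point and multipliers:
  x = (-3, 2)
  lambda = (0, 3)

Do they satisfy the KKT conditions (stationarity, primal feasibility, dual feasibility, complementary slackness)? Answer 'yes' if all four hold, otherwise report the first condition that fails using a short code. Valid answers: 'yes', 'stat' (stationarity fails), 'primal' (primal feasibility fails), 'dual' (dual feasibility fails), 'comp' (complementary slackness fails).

Gradient of f: grad f(x) = Q x + c = (-6, 6)
Constraint values g_i(x) = a_i^T x - b_i:
  g_1((-3, 2)) = -3
  g_2((-3, 2)) = 0
Stationarity residual: grad f(x) + sum_i lambda_i a_i = (0, 0)
  -> stationarity OK
Primal feasibility (all g_i <= 0): OK
Dual feasibility (all lambda_i >= 0): OK
Complementary slackness (lambda_i * g_i(x) = 0 for all i): OK

Verdict: yes, KKT holds.

yes


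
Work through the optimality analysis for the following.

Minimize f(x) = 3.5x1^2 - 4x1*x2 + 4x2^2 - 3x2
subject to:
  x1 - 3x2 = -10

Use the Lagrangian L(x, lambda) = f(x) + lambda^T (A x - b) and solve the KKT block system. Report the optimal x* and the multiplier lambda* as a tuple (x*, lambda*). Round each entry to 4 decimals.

Form the Lagrangian:
  L(x, lambda) = (1/2) x^T Q x + c^T x + lambda^T (A x - b)
Stationarity (grad_x L = 0): Q x + c + A^T lambda = 0.
Primal feasibility: A x = b.

This gives the KKT block system:
  [ Q   A^T ] [ x     ]   [-c ]
  [ A    0  ] [ lambda ] = [ b ]

Solving the linear system:
  x*      = (1.0426, 3.6809)
  lambda* = (7.4255)
  f(x*)   = 31.6064

x* = (1.0426, 3.6809), lambda* = (7.4255)


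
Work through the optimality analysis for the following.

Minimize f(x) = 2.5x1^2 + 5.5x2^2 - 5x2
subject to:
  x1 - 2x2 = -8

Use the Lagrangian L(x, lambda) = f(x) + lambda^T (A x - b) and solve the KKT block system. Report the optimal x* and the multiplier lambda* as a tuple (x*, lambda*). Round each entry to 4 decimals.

Form the Lagrangian:
  L(x, lambda) = (1/2) x^T Q x + c^T x + lambda^T (A x - b)
Stationarity (grad_x L = 0): Q x + c + A^T lambda = 0.
Primal feasibility: A x = b.

This gives the KKT block system:
  [ Q   A^T ] [ x     ]   [-c ]
  [ A    0  ] [ lambda ] = [ b ]

Solving the linear system:
  x*      = (-2.5161, 2.7419)
  lambda* = (12.5806)
  f(x*)   = 43.4677

x* = (-2.5161, 2.7419), lambda* = (12.5806)


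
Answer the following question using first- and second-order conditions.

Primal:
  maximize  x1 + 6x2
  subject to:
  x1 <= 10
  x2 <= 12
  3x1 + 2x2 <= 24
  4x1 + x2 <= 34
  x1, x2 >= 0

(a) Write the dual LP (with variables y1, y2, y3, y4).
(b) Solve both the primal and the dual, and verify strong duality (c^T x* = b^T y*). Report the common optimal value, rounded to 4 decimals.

The standard primal-dual pair for 'max c^T x s.t. A x <= b, x >= 0' is:
  Dual:  min b^T y  s.t.  A^T y >= c,  y >= 0.

So the dual LP is:
  minimize  10y1 + 12y2 + 24y3 + 34y4
  subject to:
    y1 + 3y3 + 4y4 >= 1
    y2 + 2y3 + y4 >= 6
    y1, y2, y3, y4 >= 0

Solving the primal: x* = (0, 12).
  primal value c^T x* = 72.
Solving the dual: y* = (0, 5.3333, 0.3333, 0).
  dual value b^T y* = 72.
Strong duality: c^T x* = b^T y*. Confirmed.

72


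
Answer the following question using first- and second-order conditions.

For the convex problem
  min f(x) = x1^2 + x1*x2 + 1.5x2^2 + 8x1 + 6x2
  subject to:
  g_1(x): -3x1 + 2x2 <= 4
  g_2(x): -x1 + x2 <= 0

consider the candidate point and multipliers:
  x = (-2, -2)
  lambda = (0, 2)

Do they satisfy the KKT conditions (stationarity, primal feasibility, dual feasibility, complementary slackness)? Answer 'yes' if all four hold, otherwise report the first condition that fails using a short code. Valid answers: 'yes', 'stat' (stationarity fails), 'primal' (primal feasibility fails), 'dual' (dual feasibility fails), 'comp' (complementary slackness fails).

Gradient of f: grad f(x) = Q x + c = (2, -2)
Constraint values g_i(x) = a_i^T x - b_i:
  g_1((-2, -2)) = -2
  g_2((-2, -2)) = 0
Stationarity residual: grad f(x) + sum_i lambda_i a_i = (0, 0)
  -> stationarity OK
Primal feasibility (all g_i <= 0): OK
Dual feasibility (all lambda_i >= 0): OK
Complementary slackness (lambda_i * g_i(x) = 0 for all i): OK

Verdict: yes, KKT holds.

yes
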